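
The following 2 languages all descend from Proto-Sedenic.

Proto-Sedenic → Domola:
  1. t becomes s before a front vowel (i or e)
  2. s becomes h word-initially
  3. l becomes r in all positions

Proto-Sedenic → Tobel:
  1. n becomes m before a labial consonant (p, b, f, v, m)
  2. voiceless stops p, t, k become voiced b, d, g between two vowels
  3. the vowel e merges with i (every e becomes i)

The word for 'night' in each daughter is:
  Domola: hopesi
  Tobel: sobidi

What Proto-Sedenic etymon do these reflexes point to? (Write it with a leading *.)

*sopeti

Position 4: Domola has e, Tobel has i. Domola preserves e here (none of its changes turn any other segment into e), so the proto-segment is *e.
Position 1: Domola has h, Tobel has s. Tobel preserves s here (none of its changes turn any other segment into s), so the proto-segment is *s.
This points to *sopeti. Verify forward in each daughter:
Domola: *sopeti > sopesi > hopesi  (by palatalisation, debuccalisation)
Tobel: *sopeti > sobedi > sobidi  (by intervocalic voicing, vowel merger)
No other proto-form is consistent with every reflex, so the reconstruction is *sopeti.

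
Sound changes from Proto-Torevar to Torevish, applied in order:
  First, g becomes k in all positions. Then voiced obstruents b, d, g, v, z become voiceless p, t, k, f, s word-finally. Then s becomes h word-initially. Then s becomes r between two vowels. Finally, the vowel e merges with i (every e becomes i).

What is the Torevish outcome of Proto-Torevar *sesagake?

Torevish: *sesagake
  sesagake → sesakake   [unconditioned shift]
  sesakake (rule 2 does not apply)
  sesakake → hesakake   [debuccalisation]
  hesakake → herakake   [rhotacism]
  herakake → hirakaki   [vowel merger]
  giving Torevish hirakaki.

hirakaki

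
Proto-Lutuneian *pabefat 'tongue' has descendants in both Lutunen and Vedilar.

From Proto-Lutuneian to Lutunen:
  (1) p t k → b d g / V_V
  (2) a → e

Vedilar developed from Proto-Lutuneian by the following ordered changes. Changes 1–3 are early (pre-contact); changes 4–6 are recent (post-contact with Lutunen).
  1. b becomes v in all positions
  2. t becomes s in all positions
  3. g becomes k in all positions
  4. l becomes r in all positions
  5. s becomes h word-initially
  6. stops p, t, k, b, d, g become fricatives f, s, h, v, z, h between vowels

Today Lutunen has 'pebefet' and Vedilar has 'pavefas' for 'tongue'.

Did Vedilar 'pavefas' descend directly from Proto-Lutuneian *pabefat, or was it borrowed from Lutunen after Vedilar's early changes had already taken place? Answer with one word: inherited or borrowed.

inherited

If inherited, *pabefat would pass through all of Vedilar's changes:
Vedilar: start from *pabefat.
  rule 1 (unconditioned shift): pabefat → pavefat
  rule 2 (unconditioned shift): pavefat → pavefas
  rule 3: no change — pavefas
  rule 4: no change — pavefas
  rule 5: no change — pavefas
  rule 6: no change — pavefas
  ⇒ Vedilar pavefas
If borrowed from Lutunen 'pebefet' after the early changes, it would undergo only the recent ones:
  rule 4 (unconditioned shift): no change (pebefet)
  rule 5 (debuccalisation): no change (pebefet)
  rule 6 (intervocalic lenition): pebefet → pevefet
  ⇒ as a loan: pevefet
Vedilar 'pavefas' matches the inherited outcome exactly, so it is an inherited cognate, not a loan.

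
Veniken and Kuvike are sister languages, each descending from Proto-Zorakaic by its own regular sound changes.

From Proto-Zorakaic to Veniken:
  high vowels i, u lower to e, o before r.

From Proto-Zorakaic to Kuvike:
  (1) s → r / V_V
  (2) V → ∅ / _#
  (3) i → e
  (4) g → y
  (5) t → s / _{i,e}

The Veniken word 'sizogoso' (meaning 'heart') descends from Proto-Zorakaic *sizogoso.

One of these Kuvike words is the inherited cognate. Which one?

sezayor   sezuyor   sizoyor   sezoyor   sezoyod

sezoyor

Kuvike: *sizogoso
  sizogoso → sizogoro   [rhotacism]
  sizogoro → sizogor   [apocope]
  sizogor → sezogor   [vowel merger]
  sezogor → sezoyor   [unconditioned shift]
  sezoyor (rule 5 does not apply)
  giving Kuvike sezoyor.
Among the options, 'sezoyor' alone shows every Kuvike change applied in order.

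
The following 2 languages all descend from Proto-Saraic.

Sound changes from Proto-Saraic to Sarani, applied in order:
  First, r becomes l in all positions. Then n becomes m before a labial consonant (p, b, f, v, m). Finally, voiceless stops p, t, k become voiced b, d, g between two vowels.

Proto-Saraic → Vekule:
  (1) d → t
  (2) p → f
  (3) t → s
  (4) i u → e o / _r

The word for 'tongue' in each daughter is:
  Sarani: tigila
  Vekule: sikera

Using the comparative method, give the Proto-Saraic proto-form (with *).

Position 5: Sarani has l, Vekule has r. Vekule preserves r here (none of its changes turn any other segment into r), so the proto-segment is *r.
Position 1: Sarani has t, Vekule has s. Sarani preserves t here (none of its changes turn any other segment into t), so the proto-segment is *t.
Verify the candidate proto-form against each daughter:
Sarani: *tikira > tikila > tigila  (by unconditioned shift, intervocalic voicing)
Vekule: *tikira
  tikira (rule 1 does not apply)
  tikira (rule 2 does not apply)
  tikira → sikira   [unconditioned shift]
  sikira → sikera   [pre-rhotic lowering]
  giving Vekule sikera.
*tikira is the unique common source.

*tikira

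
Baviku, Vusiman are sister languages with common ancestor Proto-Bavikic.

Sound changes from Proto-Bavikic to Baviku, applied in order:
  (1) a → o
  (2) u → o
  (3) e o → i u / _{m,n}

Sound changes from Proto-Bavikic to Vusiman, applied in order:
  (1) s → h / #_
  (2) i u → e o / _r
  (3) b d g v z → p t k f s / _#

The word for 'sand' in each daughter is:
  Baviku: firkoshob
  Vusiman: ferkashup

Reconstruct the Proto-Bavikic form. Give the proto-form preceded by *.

*firkashub

Position 2: Baviku has i, Vusiman has e. Taking the neighbouring segments as reconstructed: Baviku i can only go back to *i; Vusiman e could go back to *e or *i — the one source consistent with every daughter is *i.
Position 8: Baviku has o, Vusiman has u. Vusiman preserves u here (none of its changes turn any other segment into u), so the proto-segment is *u.
Position 9: Baviku has b, Vusiman has p. Baviku preserves b here (none of its changes turn any other segment into b), so the proto-segment is *b.
This points to *firkashub. Verify forward in each daughter:
Baviku: *firkashub > firkoshub > firkoshob  (by vowel merger, vowel merger)
Vusiman: start from *firkashub.
  rule 1: no change — firkashub
  rule 2 (pre-rhotic lowering): firkashub → ferkashub
  rule 3 (final devoicing): ferkashub → ferkashup
  ⇒ Vusiman ferkashup
No other proto-form is consistent with every reflex, so the reconstruction is *firkashub.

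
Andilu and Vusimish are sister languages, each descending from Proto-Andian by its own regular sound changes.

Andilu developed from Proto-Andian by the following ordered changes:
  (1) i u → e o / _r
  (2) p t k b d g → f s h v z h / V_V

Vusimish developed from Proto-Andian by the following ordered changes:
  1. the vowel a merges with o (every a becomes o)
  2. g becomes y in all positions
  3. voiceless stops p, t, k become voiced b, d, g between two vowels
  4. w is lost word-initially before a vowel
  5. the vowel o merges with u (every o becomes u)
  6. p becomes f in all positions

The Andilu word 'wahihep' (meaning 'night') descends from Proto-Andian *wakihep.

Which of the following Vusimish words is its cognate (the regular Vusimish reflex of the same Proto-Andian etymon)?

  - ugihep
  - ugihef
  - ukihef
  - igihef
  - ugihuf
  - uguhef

ugihef

Vusimish: *wakihep
  wakihep → wokihep   [vowel merger]
  wokihep (rule 2 does not apply)
  wokihep → wogihep   [intervocalic voicing]
  wogihep → ogihep   [glide loss]
  ogihep → ugihep   [vowel merger]
  ugihep → ugihef   [unconditioned shift]
  giving Vusimish ugihef.
Only 'ugihef' matches the regular Vusimish development of *wakihep.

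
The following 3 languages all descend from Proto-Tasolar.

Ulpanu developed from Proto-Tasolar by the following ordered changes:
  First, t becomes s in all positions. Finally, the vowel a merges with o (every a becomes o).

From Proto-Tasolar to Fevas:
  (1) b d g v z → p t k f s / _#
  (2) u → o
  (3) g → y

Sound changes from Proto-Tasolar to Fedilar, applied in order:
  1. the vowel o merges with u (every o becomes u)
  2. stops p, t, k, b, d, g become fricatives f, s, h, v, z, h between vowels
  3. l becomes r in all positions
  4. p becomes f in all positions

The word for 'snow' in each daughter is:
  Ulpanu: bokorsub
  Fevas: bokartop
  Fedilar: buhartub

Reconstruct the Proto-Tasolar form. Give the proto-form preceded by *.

*bokartub

Position 8: Ulpanu has b, Fevas has p, Fedilar has b. Ulpanu preserves b here (none of its changes turn any other segment into b), so the proto-segment is *b.
Position 4: Ulpanu has o, Fevas has a, Fedilar has a. Fevas preserves a here (none of its changes turn any other segment into a), so the proto-segment is *a.
This points to *bokartub. Verify forward in each daughter:
Ulpanu: *bokartub > bokarsub > bokorsub  (by unconditioned shift, vowel merger)
Fevas: start from *bokartub.
  rule 1 (final devoicing): bokartub → bokartup
  rule 2 (vowel merger): bokartup → bokartop
  rule 3: no change — bokartop
  ⇒ Fevas bokartop
Fedilar: *bokartub > bukartub > buhartub  (by vowel merger, intervocalic lenition)
*bokartub is the unique common source.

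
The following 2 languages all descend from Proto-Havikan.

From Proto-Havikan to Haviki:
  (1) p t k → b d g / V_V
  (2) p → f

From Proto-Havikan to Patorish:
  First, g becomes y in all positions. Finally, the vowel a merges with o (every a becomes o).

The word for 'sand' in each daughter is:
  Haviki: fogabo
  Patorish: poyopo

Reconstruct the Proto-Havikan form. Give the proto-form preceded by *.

Position 5: Haviki has b, Patorish has p. Patorish preserves p here (none of its changes turn any other segment into p), so the proto-segment is *p.
Position 3: Haviki has g, Patorish has y. Taking the neighbouring segments as reconstructed: Haviki g could go back to *k or *g; Patorish y could go back to *g or *y — the one source consistent with every daughter is *g.
This points to *pogapo. Verify forward in each daughter:
Haviki: start from *pogapo.
  rule 1 (intervocalic voicing): pogapo → pogabo
  rule 2 (unconditioned shift): pogabo → fogabo
  ⇒ Haviki fogabo
Patorish: *pogapo
  pogapo → poyapo   [unconditioned shift]
  poyapo → poyopo   [vowel merger]
  giving Patorish poyopo.
Only *pogapo yields all of Haviki fogabo, Patorish poyopo.

*pogapo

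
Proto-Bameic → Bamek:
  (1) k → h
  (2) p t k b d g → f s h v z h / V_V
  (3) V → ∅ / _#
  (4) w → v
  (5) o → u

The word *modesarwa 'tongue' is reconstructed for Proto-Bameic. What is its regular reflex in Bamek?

Bamek: *modesarwa > mozesarwa > mozesarw > mozesarv > muzesarv  (by intervocalic lenition, apocope, unconditioned shift, vowel merger)

muzesarv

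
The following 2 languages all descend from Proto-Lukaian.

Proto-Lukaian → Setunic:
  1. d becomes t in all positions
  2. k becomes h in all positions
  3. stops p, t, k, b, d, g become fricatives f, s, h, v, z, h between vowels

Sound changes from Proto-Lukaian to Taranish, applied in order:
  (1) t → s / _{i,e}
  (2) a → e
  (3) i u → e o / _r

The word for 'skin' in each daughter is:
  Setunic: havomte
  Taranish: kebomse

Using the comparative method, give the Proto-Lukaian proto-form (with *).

Position 6: Setunic has t, Taranish has s. Taking the neighbouring segments as reconstructed: Setunic t could go back to *t or *d; Taranish s could go back to *t or *s — the one source consistent with every daughter is *t.
Position 3: Setunic has v, Taranish has b. Taranish preserves b here (none of its changes turn any other segment into b), so the proto-segment is *b.
Position 2: Setunic has a, Taranish has e. Setunic preserves a here (none of its changes turn any other segment into a), so the proto-segment is *a.
Verify the candidate proto-form against each daughter:
Setunic: *kabomte > habomte > havomte  (by unconditioned shift, intervocalic lenition)
Taranish: *kabomte
  kabomte → kabomse   [palatalisation]
  kabomse → kebomse   [vowel merger]
  kebomse (rule 3 does not apply)
  giving Taranish kebomse.
*kabomte is the unique common source.

*kabomte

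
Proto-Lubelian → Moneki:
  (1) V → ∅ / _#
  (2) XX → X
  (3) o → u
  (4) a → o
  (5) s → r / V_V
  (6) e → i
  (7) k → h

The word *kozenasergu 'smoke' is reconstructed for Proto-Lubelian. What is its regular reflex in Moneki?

Moneki: start from *kozenasergu.
  rule 1 (apocope): kozenasergu → kozenaserg
  rule 2: no change — kozenaserg
  rule 3 (vowel merger): kozenaserg → kuzenaserg
  rule 4 (vowel merger): kuzenaserg → kuzenoserg
  rule 5 (rhotacism): kuzenoserg → kuzenorerg
  rule 6 (vowel merger): kuzenorerg → kuzinorirg
  rule 7 (unconditioned shift): kuzinorirg → huzinorirg
  ⇒ Moneki huzinorirg

huzinorirg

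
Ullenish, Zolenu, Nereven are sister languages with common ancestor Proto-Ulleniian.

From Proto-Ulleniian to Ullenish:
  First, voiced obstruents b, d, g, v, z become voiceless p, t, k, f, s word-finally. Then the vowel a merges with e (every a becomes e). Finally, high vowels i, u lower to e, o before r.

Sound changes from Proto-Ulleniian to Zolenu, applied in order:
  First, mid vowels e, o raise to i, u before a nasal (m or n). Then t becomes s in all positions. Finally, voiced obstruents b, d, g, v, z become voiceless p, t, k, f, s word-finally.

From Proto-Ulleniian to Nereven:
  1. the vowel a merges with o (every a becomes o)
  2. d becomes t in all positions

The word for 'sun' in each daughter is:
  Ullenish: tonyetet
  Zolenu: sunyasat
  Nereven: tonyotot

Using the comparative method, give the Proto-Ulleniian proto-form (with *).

*tonyatad

Position 1: Ullenish has t, Zolenu has s, Nereven has t. Taking the neighbouring segments as reconstructed: Ullenish t can only go back to *t; Zolenu s could go back to *t or *s; Nereven t could go back to *t or *d — the one source consistent with every daughter is *t.
Position 7: Ullenish has e, Zolenu has a, Nereven has o. Zolenu preserves a here (none of its changes turn any other segment into a), so the proto-segment is *a.
Continuing position by position gives *tonyatad; check it forward:
Ullenish: *tonyatad
  tonyatad → tonyatat   [final devoicing]
  tonyatat → tonyetet   [vowel merger]
  tonyetet (rule 3 does not apply)
  giving Ullenish tonyetet.
Zolenu: *tonyatad > tunyatad > sunyasad > sunyasat  (by pre-nasal raising, unconditioned shift, final devoicing)
Nereven: start from *tonyatad.
  rule 1 (vowel merger): tonyatad → tonyotod
  rule 2 (unconditioned shift): tonyotod → tonyotot
  ⇒ Nereven tonyotot
No other proto-form is consistent with every reflex, so the reconstruction is *tonyatad.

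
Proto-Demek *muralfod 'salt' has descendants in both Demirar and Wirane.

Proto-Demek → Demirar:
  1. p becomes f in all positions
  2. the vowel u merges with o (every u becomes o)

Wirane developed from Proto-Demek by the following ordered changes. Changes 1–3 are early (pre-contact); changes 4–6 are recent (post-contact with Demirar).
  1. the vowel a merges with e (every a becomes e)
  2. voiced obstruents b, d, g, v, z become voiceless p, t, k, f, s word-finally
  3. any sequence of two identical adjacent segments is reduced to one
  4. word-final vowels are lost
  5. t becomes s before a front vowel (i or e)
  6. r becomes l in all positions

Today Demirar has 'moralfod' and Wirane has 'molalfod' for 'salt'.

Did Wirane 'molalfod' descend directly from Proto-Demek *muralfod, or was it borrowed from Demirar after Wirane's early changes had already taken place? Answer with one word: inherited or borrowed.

borrowed

If inherited, *muralfod would pass through all of Wirane's changes:
Wirane: *muralfod
  muralfod → murelfod   [vowel merger]
  murelfod → murelfot   [final devoicing]
  murelfot (rule 3 does not apply)
  murelfot (rule 4 does not apply)
  murelfot (rule 5 does not apply)
  murelfot → mulelfot   [unconditioned shift]
  giving Wirane mulelfot.
If borrowed from Demirar 'moralfod' after the early changes, it would undergo only the recent ones:
  rule 4 (apocope): no change (moralfod)
  rule 5 (palatalisation): no change (moralfod)
  rule 6 (unconditioned shift): moralfod → molalfod
  ⇒ as a loan: molalfod
Wirane 'molalfod' matches the loan outcome 'molalfod', not the inherited 'mulelfot' — it skipped the early Wirane changes, so it was borrowed from Demirar.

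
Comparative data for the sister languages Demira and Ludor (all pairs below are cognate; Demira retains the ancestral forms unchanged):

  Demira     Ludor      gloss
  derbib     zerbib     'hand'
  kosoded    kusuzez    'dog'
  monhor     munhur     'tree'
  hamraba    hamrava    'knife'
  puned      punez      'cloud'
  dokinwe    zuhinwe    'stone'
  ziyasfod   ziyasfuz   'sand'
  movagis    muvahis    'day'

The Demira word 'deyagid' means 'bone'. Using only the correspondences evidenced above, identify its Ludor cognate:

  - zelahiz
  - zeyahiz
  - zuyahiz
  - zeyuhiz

derbib ~ zerbib — Demira d corresponds to Ludor z word-initially before a front vowel.
movagis ~ muvahis — Demira g corresponds to Ludor h between vowels (before a front vowel).
kosoded ~ kusuzez, puned ~ punez — Demira d corresponds to Ludor z word-finally.
Applying these to Demira 'deyagid':
  deyagid → zeyagid   (d→z word-initially before a front vowel)
  zeyagid → zeyahid   (g→h between vowels (before a front vowel))
  zeyahid → zeyahiz   (d→z word-finally)
So the Ludor cognate is 'zeyahiz'.

zeyahiz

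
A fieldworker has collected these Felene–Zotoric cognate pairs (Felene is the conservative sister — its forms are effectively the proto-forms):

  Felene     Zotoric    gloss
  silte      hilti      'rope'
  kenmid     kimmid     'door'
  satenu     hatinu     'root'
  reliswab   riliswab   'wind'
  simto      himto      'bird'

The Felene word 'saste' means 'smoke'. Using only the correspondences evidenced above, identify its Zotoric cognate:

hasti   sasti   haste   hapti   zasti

hasti

satenu ~ hatinu — Felene s corresponds to Zotoric h word-initially before a back vowel.
silte ~ hilti — Felene e corresponds to Zotoric i word-finally.
Applying these to Felene 'saste':
  saste → haste   (s→h word-initially before a back vowel)
  haste → hasti   (e→i word-finally)
So the Zotoric cognate is 'hasti'.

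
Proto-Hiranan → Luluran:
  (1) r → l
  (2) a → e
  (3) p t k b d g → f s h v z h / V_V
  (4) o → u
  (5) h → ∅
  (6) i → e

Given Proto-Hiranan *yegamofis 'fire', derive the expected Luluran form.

Luluran: *yegamofis > yegemofis > yehemofis > yehemufis > yeemufis > yeemufes  (by vowel merger, intervocalic lenition, vowel merger, h-loss, vowel merger)

yeemufes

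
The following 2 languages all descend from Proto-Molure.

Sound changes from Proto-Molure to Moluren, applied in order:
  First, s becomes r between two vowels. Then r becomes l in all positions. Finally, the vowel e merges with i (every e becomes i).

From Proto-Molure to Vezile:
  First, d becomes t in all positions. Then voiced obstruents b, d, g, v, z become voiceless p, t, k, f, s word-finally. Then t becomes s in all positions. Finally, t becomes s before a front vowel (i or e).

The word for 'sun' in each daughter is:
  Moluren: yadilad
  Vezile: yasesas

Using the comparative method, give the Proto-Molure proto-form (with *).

*yadesad

Position 5: Moluren has l, Vezile has s. Taking the neighbouring segments as reconstructed: Moluren l could go back to *s or *l or *r; Vezile s could go back to *t or *d or *s — the one source consistent with every daughter is *s.
Position 7: Moluren has d, Vezile has s. Moluren preserves d here (none of its changes turn any other segment into d), so the proto-segment is *d.
Continuing position by position gives *yadesad; check it forward:
Moluren: *yadesad
  yadesad → yaderad   [rhotacism]
  yaderad → yadelad   [unconditioned shift]
  yadelad → yadilad   [vowel merger]
  giving Moluren yadilad.
Vezile: *yadesad
  yadesad → yatesat   [unconditioned shift]
  yatesat (rule 2 does not apply)
  yatesat → yasesas   [unconditioned shift]
  yasesas (rule 4 does not apply)
  giving Vezile yasesas.
Only *yadesad yields all of Moluren yadilad, Vezile yasesas.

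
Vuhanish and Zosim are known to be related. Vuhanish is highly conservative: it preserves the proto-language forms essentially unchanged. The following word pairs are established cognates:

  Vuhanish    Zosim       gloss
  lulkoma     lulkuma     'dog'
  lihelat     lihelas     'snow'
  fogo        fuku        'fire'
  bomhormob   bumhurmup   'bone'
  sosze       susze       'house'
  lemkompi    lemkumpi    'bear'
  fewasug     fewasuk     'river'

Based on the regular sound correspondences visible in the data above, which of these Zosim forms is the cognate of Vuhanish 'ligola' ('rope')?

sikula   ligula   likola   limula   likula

likula

fogo ~ fuku — Vuhanish g corresponds to Zosim k between vowels (before a back vowel).
fogo ~ fuku, sosze ~ susze — Vuhanish o corresponds to Zosim u after a consonant, before a consonant other than r, m, n, p, b, f, v.
Applying these to Vuhanish 'ligola':
  ligola → likola   (g→k between vowels (before a back vowel))
  likola → likula   (o→u after a consonant, before a consonant other than r, m, n, p, b, f, v)
So the Zosim cognate is 'likula'.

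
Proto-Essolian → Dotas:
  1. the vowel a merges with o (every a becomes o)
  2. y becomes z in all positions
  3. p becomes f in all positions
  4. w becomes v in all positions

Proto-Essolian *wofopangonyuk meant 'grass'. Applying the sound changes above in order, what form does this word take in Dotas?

Dotas: start from *wofopangonyuk.
  rule 1 (vowel merger): wofopangonyuk → wofopongonyuk
  rule 2 (unconditioned shift): wofopongonyuk → wofopongonzuk
  rule 3 (unconditioned shift): wofopongonzuk → wofofongonzuk
  rule 4 (unconditioned shift): wofofongonzuk → vofofongonzuk
  ⇒ Dotas vofofongonzuk

vofofongonzuk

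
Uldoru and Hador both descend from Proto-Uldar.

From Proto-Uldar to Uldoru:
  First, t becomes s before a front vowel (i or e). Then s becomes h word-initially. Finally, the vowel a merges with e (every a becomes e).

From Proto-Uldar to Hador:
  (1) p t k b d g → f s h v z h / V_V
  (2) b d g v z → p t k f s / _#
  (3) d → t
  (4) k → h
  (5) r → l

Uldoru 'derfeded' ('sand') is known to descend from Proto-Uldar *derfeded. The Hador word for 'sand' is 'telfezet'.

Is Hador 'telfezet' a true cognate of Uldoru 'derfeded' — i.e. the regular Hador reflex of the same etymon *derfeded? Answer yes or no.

yes

Derive the expected Hador reflex of *derfeded:
Hador: start from *derfeded.
  rule 1 (intervocalic lenition): derfeded → derfezed
  rule 2 (final devoicing): derfezed → derfezet
  rule 3 (unconditioned shift): derfezet → terfezet
  rule 4: no change — terfezet
  rule 5 (unconditioned shift): terfezet → telfezet
  ⇒ Hador telfezet
Hador 'telfezet' matches the regular reflex exactly, so the pair is cognate.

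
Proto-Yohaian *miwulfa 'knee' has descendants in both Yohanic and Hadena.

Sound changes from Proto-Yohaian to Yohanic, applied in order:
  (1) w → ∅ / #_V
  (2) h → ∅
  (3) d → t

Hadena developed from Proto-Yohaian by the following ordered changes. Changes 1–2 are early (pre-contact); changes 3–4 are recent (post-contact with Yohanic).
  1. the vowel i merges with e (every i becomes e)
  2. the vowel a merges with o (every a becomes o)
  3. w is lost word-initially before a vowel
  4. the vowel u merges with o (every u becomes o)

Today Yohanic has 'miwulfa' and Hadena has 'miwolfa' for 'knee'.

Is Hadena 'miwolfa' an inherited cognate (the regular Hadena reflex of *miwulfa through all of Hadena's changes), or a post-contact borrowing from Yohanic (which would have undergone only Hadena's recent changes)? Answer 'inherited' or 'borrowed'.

borrowed

If inherited, *miwulfa would pass through all of Hadena's changes:
Hadena: *miwulfa
  miwulfa → mewulfa   [vowel merger]
  mewulfa → mewulfo   [vowel merger]
  mewulfo (rule 3 does not apply)
  mewulfo → mewolfo   [vowel merger]
  giving Hadena mewolfo.
If borrowed from Yohanic 'miwulfa' after the early changes, it would undergo only the recent ones:
  rule 3 (glide loss): no change (miwulfa)
  rule 4 (vowel merger): miwulfa → miwolfa
  ⇒ as a loan: miwolfa
Hadena 'miwolfa' matches the loan outcome 'miwolfa', not the inherited 'mewolfo' — it skipped the early Hadena changes, so it was borrowed from Yohanic.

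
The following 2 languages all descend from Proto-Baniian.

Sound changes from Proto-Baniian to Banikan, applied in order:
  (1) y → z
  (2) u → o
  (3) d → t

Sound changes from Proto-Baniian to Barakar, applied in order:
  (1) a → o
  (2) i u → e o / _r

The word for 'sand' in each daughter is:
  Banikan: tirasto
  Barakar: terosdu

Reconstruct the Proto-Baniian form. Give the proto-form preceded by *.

Position 7: Banikan has o, Barakar has u. Barakar preserves u here (none of its changes turn any other segment into u), so the proto-segment is *u.
Position 4: Banikan has a, Barakar has o. Banikan preserves a here (none of its changes turn any other segment into a), so the proto-segment is *a.
Position 6: Banikan has t, Barakar has d. Barakar preserves d here (none of its changes turn any other segment into d), so the proto-segment is *d.
Continuing position by position gives *tirasdu; check it forward:
Banikan: start from *tirasdu.
  rule 1: no change — tirasdu
  rule 2 (vowel merger): tirasdu → tirasdo
  rule 3 (unconditioned shift): tirasdo → tirasto
  ⇒ Banikan tirasto
Barakar: *tirasdu > tirosdu > terosdu  (by vowel merger, pre-rhotic lowering)
Only *tirasdu yields all of Banikan tirasto, Barakar terosdu.

*tirasdu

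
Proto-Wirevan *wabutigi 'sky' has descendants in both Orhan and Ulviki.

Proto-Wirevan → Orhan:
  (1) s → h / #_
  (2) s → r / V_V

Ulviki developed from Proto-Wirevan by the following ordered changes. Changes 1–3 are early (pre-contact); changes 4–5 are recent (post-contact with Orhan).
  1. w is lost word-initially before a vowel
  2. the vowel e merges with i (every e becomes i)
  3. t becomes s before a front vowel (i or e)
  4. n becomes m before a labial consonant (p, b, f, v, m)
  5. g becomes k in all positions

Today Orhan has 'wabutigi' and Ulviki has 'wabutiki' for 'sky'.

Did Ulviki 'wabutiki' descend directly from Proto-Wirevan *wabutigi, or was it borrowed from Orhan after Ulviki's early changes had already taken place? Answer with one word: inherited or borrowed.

borrowed

If inherited, *wabutigi would pass through all of Ulviki's changes:
Ulviki: *wabutigi
  wabutigi → abutigi   [glide loss]
  abutigi (rule 2 does not apply)
  abutigi → abusigi   [palatalisation]
  abusigi (rule 4 does not apply)
  abusigi → abusiki   [unconditioned shift]
  giving Ulviki abusiki.
If borrowed from Orhan 'wabutigi' after the early changes, it would undergo only the recent ones:
  rule 4 (nasal place assimilation): no change (wabutigi)
  rule 5 (unconditioned shift): wabutigi → wabutiki
  ⇒ as a loan: wabutiki
Ulviki 'wabutiki' matches the loan outcome 'wabutiki', not the inherited 'abusiki' — it skipped the early Ulviki changes, so it was borrowed from Orhan.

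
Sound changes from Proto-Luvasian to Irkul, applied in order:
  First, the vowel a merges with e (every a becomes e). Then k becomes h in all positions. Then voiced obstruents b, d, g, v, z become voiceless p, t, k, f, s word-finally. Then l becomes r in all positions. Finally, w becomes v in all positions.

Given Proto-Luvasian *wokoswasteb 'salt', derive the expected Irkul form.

vohosvestep

Irkul: *wokoswasteb > wokoswesteb > wohoswesteb > wohoswestep > vohosvestep  (by vowel merger, unconditioned shift, final devoicing, unconditioned shift)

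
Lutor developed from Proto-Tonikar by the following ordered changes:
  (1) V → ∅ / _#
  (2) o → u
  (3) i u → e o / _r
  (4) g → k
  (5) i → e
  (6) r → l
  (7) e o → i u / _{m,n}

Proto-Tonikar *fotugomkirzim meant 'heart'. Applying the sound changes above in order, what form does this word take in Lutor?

futukumkelzim

Lutor: *fotugomkirzim > futugumkirzim > futugumkerzim > futukumkerzim > futukumkerzem > futukumkelzem > futukumkelzim  (by vowel merger, pre-rhotic lowering, unconditioned shift, vowel merger, unconditioned shift, pre-nasal raising)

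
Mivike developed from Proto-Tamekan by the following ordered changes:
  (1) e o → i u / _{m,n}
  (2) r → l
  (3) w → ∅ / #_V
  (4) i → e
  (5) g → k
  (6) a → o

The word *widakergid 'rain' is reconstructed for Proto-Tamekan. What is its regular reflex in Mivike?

edokelked

Mivike: *widakergid
  widakergid (rule 1 does not apply)
  widakergid → widakelgid   [unconditioned shift]
  widakelgid → idakelgid   [glide loss]
  idakelgid → edakelged   [vowel merger]
  edakelged → edakelked   [unconditioned shift]
  edakelked → edokelked   [vowel merger]
  giving Mivike edokelked.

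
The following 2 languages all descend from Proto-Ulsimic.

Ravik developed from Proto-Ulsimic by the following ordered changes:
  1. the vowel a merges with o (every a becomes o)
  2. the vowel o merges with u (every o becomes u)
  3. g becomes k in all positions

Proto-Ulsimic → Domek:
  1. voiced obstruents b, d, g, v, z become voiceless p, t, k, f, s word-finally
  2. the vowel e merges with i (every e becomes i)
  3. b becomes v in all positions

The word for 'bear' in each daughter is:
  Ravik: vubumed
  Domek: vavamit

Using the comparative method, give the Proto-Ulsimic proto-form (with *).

Position 7: Ravik has d, Domek has t. Ravik preserves d here (none of its changes turn any other segment into d), so the proto-segment is *d.
Position 3: Ravik has b, Domek has v. Ravik preserves b here (none of its changes turn any other segment into b), so the proto-segment is *b.
Continuing position by position gives *vabamed; check it forward:
Ravik: *vabamed > vobomed > vubumed  (by vowel merger, vowel merger)
Domek: *vabamed > vabamet > vabamit > vavamit  (by final devoicing, vowel merger, unconditioned shift)
*vabamed is the unique common source.

*vabamed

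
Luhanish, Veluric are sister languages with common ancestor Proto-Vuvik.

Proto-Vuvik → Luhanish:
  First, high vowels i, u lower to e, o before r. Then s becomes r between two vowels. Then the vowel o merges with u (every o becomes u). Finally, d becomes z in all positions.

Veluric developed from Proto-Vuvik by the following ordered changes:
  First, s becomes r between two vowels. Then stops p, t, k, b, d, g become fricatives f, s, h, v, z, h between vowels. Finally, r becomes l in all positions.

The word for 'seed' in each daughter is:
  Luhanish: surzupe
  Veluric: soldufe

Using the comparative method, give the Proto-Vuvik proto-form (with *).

*sordupe

Position 3: Luhanish has r, Veluric has l. Taking the neighbouring segments as reconstructed: Luhanish r can only go back to *r; Veluric l could go back to *l or *r — the one source consistent with every daughter is *r.
Position 4: Luhanish has z, Veluric has d. Veluric preserves d here (none of its changes turn any other segment into d), so the proto-segment is *d.
This points to *sordupe. Verify forward in each daughter:
Luhanish: *sordupe
  sordupe (rule 1 does not apply)
  sordupe (rule 2 does not apply)
  sordupe → surdupe   [vowel merger]
  surdupe → surzupe   [unconditioned shift]
  giving Luhanish surzupe.
Veluric: *sordupe > sordufe > soldufe  (by intervocalic lenition, unconditioned shift)
*sordupe is the unique common source.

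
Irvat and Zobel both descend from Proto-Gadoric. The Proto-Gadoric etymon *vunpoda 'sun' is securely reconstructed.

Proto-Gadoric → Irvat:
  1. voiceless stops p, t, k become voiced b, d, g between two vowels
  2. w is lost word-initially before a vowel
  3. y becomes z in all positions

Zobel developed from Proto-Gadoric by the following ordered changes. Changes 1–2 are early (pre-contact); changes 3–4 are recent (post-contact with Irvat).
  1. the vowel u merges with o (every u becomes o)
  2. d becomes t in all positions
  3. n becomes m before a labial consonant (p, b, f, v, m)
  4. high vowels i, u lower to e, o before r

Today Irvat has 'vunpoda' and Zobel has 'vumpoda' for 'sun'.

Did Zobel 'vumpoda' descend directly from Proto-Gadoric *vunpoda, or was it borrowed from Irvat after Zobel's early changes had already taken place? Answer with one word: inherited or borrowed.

If inherited, *vunpoda would pass through all of Zobel's changes:
Zobel: start from *vunpoda.
  rule 1 (vowel merger): vunpoda → vonpoda
  rule 2 (unconditioned shift): vonpoda → vonpota
  rule 3 (nasal place assimilation): vonpota → vompota
  rule 4: no change — vompota
  ⇒ Zobel vompota
If borrowed from Irvat 'vunpoda' after the early changes, it would undergo only the recent ones:
  rule 3 (nasal place assimilation): vunpoda → vumpoda
  rule 4 (pre-rhotic lowering): no change (vumpoda)
  ⇒ as a loan: vumpoda
Zobel 'vumpoda' matches the loan outcome 'vumpoda', not the inherited 'vompota' — it skipped the early Zobel changes, so it was borrowed from Irvat.

borrowed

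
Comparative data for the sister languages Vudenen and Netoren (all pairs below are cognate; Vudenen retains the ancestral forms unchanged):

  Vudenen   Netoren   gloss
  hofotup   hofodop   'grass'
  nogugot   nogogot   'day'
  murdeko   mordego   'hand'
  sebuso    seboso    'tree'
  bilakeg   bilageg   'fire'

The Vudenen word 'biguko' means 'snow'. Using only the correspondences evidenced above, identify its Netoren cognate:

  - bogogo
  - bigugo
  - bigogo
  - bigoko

bigogo

nogugot ~ nogogot, sebuso ~ seboso — Vudenen u corresponds to Netoren o after a consonant, before a consonant other than r, m, n, p, b, f, v.
murdeko ~ mordego — Vudenen k corresponds to Netoren g between vowels (before a back vowel).
Applying these to Vudenen 'biguko':
  biguko → bigoko   (u→o after a consonant, before a consonant other than r, m, n, p, b, f, v)
  bigoko → bigogo   (k→g between vowels (before a back vowel))
So the Netoren cognate is 'bigogo'.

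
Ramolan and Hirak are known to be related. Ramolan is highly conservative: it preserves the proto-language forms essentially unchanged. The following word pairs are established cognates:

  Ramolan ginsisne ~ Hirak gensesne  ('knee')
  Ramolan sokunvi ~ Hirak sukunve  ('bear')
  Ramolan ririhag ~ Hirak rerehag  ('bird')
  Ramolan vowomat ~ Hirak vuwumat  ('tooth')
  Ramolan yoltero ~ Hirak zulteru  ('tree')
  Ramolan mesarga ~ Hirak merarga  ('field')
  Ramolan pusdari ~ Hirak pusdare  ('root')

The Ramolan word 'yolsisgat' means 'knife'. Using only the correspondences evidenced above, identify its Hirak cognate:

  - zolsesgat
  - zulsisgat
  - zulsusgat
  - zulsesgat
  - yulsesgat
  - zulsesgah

yoltero ~ zulteru — Ramolan y corresponds to Hirak z word-initially before a back vowel.
sokunvi ~ sukunve, vowomat ~ vuwumat — Ramolan o corresponds to Hirak u after a consonant, before a consonant other than r, m, n, p, b, f, v.
ginsisne ~ gensesne, ririhag ~ rerehag — Ramolan i corresponds to Hirak e after a consonant, before a consonant other than r, m, n, p, b, f, v.
Applying these to Ramolan 'yolsisgat':
  yolsisgat → zolsisgat   (y→z word-initially before a back vowel)
  zolsisgat → zulsisgat   (o→u after a consonant, before a consonant other than r, m, n, p, b, f, v)
  zulsisgat → zulsesgat   (i→e after a consonant, before a consonant other than r, m, n, p, b, f, v)
So the Hirak cognate is 'zulsesgat'.

zulsesgat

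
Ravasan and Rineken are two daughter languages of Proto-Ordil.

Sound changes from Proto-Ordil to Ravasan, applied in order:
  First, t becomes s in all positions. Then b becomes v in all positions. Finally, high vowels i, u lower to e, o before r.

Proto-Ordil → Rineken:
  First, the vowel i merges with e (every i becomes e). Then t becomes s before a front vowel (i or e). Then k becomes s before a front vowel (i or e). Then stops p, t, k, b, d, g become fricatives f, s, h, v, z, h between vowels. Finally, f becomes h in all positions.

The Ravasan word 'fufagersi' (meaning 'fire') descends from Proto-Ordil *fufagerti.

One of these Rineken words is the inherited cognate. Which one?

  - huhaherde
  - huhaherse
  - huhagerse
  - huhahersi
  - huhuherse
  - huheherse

Rineken: *fufagerti > fufagerte > fufagerse > fufaherse > huhaherse  (by vowel merger, palatalisation, intervocalic lenition, unconditioned shift)
Among the options, 'huhaherse' alone shows every Rineken change applied in order.

huhaherse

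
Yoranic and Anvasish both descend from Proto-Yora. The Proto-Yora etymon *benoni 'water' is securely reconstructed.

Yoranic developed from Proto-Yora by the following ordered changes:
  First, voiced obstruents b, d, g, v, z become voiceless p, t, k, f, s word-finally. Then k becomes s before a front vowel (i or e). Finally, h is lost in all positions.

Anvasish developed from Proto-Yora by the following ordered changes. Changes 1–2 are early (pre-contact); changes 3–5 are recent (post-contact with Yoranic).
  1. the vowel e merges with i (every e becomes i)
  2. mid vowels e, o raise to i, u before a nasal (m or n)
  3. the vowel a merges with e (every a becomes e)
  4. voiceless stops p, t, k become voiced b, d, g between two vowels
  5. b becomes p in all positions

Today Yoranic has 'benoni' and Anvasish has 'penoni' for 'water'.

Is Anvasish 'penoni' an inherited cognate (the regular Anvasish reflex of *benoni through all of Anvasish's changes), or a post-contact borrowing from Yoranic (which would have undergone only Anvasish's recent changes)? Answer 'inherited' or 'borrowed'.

borrowed

If inherited, *benoni would pass through all of Anvasish's changes:
Anvasish: start from *benoni.
  rule 1 (vowel merger): benoni → binoni
  rule 2 (pre-nasal raising): binoni → binuni
  rule 3: no change — binuni
  rule 4: no change — binuni
  rule 5 (unconditioned shift): binuni → pinuni
  ⇒ Anvasish pinuni
If borrowed from Yoranic 'benoni' after the early changes, it would undergo only the recent ones:
  rule 3 (vowel merger): no change (benoni)
  rule 4 (intervocalic voicing): no change (benoni)
  rule 5 (unconditioned shift): benoni → penoni
  ⇒ as a loan: penoni
Anvasish 'penoni' matches the loan outcome 'penoni', not the inherited 'pinuni' — it skipped the early Anvasish changes, so it was borrowed from Yoranic.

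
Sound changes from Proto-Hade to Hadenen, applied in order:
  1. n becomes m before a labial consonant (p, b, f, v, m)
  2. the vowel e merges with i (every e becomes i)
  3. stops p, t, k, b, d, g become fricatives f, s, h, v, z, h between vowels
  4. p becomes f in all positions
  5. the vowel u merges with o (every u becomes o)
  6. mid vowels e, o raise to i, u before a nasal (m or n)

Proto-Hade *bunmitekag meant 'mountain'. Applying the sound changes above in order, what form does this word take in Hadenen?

bummisihag

Hadenen: start from *bunmitekag.
  rule 1 (nasal place assimilation): bunmitekag → bummitekag
  rule 2 (vowel merger): bummitekag → bummitikag
  rule 3 (intervocalic lenition): bummitikag → bummisihag
  rule 4: no change — bummisihag
  rule 5 (vowel merger): bummisihag → bommisihag
  rule 6 (pre-nasal raising): bommisihag → bummisihag
  ⇒ Hadenen bummisihag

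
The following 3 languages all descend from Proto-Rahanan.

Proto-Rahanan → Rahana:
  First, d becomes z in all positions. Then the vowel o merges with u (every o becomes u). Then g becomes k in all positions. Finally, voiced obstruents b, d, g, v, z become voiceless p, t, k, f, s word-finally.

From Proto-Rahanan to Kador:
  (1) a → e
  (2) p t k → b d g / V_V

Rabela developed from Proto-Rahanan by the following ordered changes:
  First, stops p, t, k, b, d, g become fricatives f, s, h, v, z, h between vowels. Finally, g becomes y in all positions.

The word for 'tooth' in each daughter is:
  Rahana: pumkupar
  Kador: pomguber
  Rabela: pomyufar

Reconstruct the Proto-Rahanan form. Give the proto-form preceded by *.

*pomgupar

Position 2: Rahana has u, Kador has o, Rabela has o. Kador preserves o here (none of its changes turn any other segment into o), so the proto-segment is *o.
Position 4: Rahana has k, Kador has g, Rabela has y. Taking the neighbouring segments as reconstructed: Rahana k could go back to *k or *g; Kador g can only go back to *g; Rabela y could go back to *g or *y — the one source consistent with every daughter is *g.
Position 6: Rahana has p, Kador has b, Rabela has f. Taking the neighbouring segments as reconstructed: Rahana p can only go back to *p; Kador b could go back to *p or *b; Rabela f could go back to *p or *f — the one source consistent with every daughter is *p.
Continuing position by position gives *pomgupar; check it forward:
Rahana: *pomgupar
  pomgupar (rule 1 does not apply)
  pomgupar → pumgupar   [vowel merger]
  pumgupar → pumkupar   [unconditioned shift]
  pumkupar (rule 4 does not apply)
  giving Rahana pumkupar.
Kador: start from *pomgupar.
  rule 1 (vowel merger): pomgupar → pomguper
  rule 2 (intervocalic voicing): pomguper → pomguber
  ⇒ Kador pomguber
Rabela: *pomgupar > pomgufar > pomyufar  (by intervocalic lenition, unconditioned shift)
No other proto-form is consistent with every reflex, so the reconstruction is *pomgupar.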